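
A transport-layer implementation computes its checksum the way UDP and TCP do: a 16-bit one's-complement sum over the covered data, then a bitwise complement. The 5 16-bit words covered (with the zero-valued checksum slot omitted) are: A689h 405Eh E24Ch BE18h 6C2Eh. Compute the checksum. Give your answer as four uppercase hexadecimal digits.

One's-complement addition (fold any carry out of bit 15 back into bit 0):
  0xA689 + 0x405E = 0x0E6E7
  0xE6E7 + 0xE24C = 0x1C933 → wrap carry → 0xC934
  0xC934 + 0xBE18 = 0x1874C → wrap carry → 0x874D
  0x874D + 0x6C2E = 0x0F37B
One's-complement sum = 0xF37B.
Checksum = ~0xF37B & 0xFFFF = 0x0C84.

0C84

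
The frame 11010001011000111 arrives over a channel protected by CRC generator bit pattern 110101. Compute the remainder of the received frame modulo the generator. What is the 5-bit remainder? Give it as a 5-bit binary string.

00100

Modulo-2 division of 11010001011000111 by 110101:
  pos 0: 110100 XOR 110101 = 000001
  pos 5: 101011 XOR 110101 = 011110
  pos 6: 111100 XOR 110101 = 001001
  pos 8: 100100 XOR 110101 = 010001
  pos 9: 100011 XOR 110101 = 010110
  pos 10: 101101 XOR 110101 = 011000
  pos 11: 110001 XOR 110101 = 000100
Remainder = 00100 (nonzero — an error is detected).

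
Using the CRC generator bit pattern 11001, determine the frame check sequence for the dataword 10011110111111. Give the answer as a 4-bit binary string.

Append 4 zeros: 100111101111110000. Divide by 11001 (XOR where the leading bit is 1):
  pos 0: 10011 XOR 11001 = 01010
  pos 1: 10101 XOR 11001 = 01100
  pos 2: 11001 XOR 11001 = 00000
  pos 8: 11111 XOR 11001 = 00110
  pos 10: 11010 XOR 11001 = 00011
  pos 13: 11000 XOR 11001 = 00001
Remainder (last 4 bits) = 0001. This is the CRC / FCS.

0001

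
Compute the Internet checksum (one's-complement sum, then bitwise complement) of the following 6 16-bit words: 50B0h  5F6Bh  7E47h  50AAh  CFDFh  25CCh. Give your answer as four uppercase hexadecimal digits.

One's-complement addition (fold any carry out of bit 15 back into bit 0):
  0x50B0 + 0x5F6B = 0x0B01B
  0xB01B + 0x7E47 = 0x12E62 → wrap carry → 0x2E63
  0x2E63 + 0x50AA = 0x07F0D
  0x7F0D + 0xCFDF = 0x14EEC → wrap carry → 0x4EED
  0x4EED + 0x25CC = 0x074B9
One's-complement sum = 0x74B9.
Checksum = ~0x74B9 & 0xFFFF = 0x8B46.

8B46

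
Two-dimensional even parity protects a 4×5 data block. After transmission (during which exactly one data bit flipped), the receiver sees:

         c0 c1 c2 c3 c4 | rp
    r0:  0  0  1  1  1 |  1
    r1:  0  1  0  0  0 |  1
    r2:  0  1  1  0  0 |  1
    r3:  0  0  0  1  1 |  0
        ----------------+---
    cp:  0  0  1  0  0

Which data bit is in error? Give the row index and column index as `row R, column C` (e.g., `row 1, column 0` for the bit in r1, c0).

row 2, column 2

Recompute each row's even parity and compare to rp:
  r0: data parity 1, sent rp 1 → ok
  r1: data parity 1, sent rp 1 → ok
  r2: data parity 0, sent rp 1 → mismatch
  r3: data parity 0, sent rp 0 → ok
Recompute each column's even parity and compare to cp:
  c0: data parity 0, sent cp 0 → ok
  c1: data parity 0, sent cp 0 → ok
  c2: data parity 0, sent cp 1 → mismatch
  c3: data parity 0, sent cp 0 → ok
  c4: data parity 0, sent cp 0 → ok
Exactly one row (r2) and one column (c2) fail → the flipped bit is at their intersection.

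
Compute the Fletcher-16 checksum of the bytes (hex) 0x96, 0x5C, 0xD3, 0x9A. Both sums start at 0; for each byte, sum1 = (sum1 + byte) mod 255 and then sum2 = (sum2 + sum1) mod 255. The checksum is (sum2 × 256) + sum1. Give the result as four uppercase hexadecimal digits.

Running sums (mod 255):
  after byte 0 (0x96): sum1=150, sum2=150
  after byte 1 (0x5C): sum1=242, sum2=137
  after byte 2 (0xD3): sum1=198, sum2=80
  after byte 3 (0x9A): sum1=97, sum2=177
Checksum = sum2·256 + sum1 = 177·256 + 97 = 45409 = 0xB161.

B161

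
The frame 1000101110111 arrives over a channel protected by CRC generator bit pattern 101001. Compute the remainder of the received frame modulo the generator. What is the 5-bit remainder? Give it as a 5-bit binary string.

01000

Modulo-2 division of 1000101110111 by 101001:
  pos 0: 100010 XOR 101001 = 001011
  pos 2: 101111 XOR 101001 = 000110
  pos 5: 110101 XOR 101001 = 011100
  pos 6: 111001 XOR 101001 = 010000
  pos 7: 100001 XOR 101001 = 001000
Remainder = 01000 (nonzero — an error is detected).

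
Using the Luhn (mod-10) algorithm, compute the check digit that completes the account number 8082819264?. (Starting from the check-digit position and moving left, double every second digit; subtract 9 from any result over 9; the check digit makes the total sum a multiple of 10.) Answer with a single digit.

Partial digits right→left: 4 6 2 9 1 8 2 8 0 8
Double every second digit counting from the check-digit position (so the 1st, 3rd, 5th, ... of the partial from the right).
  doubled (with −9 where >9): 8 4 2 4 0 → sum 18
  kept as-is: 6 9 8 8 8 → sum 39
Total = 18 + 39 = 57.
Check digit = (10 − (57 mod 10)) mod 10 = 3.

3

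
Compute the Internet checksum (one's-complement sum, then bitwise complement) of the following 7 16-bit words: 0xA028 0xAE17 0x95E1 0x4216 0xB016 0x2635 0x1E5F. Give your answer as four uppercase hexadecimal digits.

E51C

One's-complement addition (fold any carry out of bit 15 back into bit 0):
  0xA028 + 0xAE17 = 0x14E3F → wrap carry → 0x4E40
  0x4E40 + 0x95E1 = 0x0E421
  0xE421 + 0x4216 = 0x12637 → wrap carry → 0x2638
  0x2638 + 0xB016 = 0x0D64E
  0xD64E + 0x2635 = 0x0FC83
  0xFC83 + 0x1E5F = 0x11AE2 → wrap carry → 0x1AE3
One's-complement sum = 0x1AE3.
Checksum = ~0x1AE3 & 0xFFFF = 0xE51C.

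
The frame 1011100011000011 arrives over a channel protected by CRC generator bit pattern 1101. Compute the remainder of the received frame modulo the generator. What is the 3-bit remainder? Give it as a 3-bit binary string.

100

Modulo-2 division of 1011100011000011 by 1101:
  pos 0: 1011 XOR 1101 = 0110
  pos 1: 1101 XOR 1101 = 0000
  pos 8: 1100 XOR 1101 = 0001
  pos 11: 1001 XOR 1101 = 0100
  pos 12: 1001 XOR 1101 = 0100
Remainder = 100 (nonzero — an error is detected).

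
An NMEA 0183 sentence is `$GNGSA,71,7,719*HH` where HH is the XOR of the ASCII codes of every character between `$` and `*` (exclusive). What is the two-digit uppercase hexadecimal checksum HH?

7E

XOR the ASCII codes of the payload characters:
  'G' = 0x47 → acc = 0x47
  'N' = 0x4E → acc = 0x09
  'G' = 0x47 → acc = 0x4E
  'S' = 0x53 → acc = 0x1D
  'A' = 0x41 → acc = 0x5C
  ',' = 0x2C → acc = 0x70
  '7' = 0x37 → acc = 0x47
  '1' = 0x31 → acc = 0x76
  ',' = 0x2C → acc = 0x5A
  '7' = 0x37 → acc = 0x6D
  ',' = 0x2C → acc = 0x41
  '7' = 0x37 → acc = 0x76
  '1' = 0x31 → acc = 0x47
  '9' = 0x39 → acc = 0x7E
Checksum = 0x7E.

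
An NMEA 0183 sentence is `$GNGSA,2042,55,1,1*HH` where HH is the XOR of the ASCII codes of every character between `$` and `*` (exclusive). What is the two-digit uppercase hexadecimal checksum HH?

58

XOR the ASCII codes of the payload characters:
  'G' = 0x47 → acc = 0x47
  'N' = 0x4E → acc = 0x09
  'G' = 0x47 → acc = 0x4E
  'S' = 0x53 → acc = 0x1D
  'A' = 0x41 → acc = 0x5C
  ',' = 0x2C → acc = 0x70
  '2' = 0x32 → acc = 0x42
  '0' = 0x30 → acc = 0x72
  '4' = 0x34 → acc = 0x46
  '2' = 0x32 → acc = 0x74
  ',' = 0x2C → acc = 0x58
  '5' = 0x35 → acc = 0x6D
  '5' = 0x35 → acc = 0x58
  ',' = 0x2C → acc = 0x74
  '1' = 0x31 → acc = 0x45
  ',' = 0x2C → acc = 0x69
  '1' = 0x31 → acc = 0x58
Checksum = 0x58.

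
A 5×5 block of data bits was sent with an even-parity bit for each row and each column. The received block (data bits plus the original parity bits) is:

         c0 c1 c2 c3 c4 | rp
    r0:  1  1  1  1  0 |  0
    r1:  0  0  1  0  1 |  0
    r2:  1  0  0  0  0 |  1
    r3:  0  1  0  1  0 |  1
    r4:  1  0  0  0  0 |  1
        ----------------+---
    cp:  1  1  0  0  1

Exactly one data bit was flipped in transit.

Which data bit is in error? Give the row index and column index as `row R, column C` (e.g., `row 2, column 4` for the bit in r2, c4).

Recompute each row's even parity and compare to rp:
  r0: data parity 0, sent rp 0 → ok
  r1: data parity 0, sent rp 0 → ok
  r2: data parity 1, sent rp 1 → ok
  r3: data parity 0, sent rp 1 → mismatch
  r4: data parity 1, sent rp 1 → ok
Recompute each column's even parity and compare to cp:
  c0: data parity 1, sent cp 1 → ok
  c1: data parity 0, sent cp 1 → mismatch
  c2: data parity 0, sent cp 0 → ok
  c3: data parity 0, sent cp 0 → ok
  c4: data parity 1, sent cp 1 → ok
Exactly one row (r3) and one column (c1) fail → the flipped bit is at their intersection.

row 3, column 1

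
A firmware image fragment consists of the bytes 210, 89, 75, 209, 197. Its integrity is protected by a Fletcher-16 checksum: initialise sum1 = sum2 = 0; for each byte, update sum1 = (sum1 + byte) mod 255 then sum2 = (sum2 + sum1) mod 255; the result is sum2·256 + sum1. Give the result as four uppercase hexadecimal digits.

CE0F

Running sums (mod 255):
  after byte 0 (210): sum1=210, sum2=210
  after byte 1 (89): sum1=44, sum2=254
  after byte 2 (75): sum1=119, sum2=118
  after byte 3 (209): sum1=73, sum2=191
  after byte 4 (197): sum1=15, sum2=206
Checksum = sum2·256 + sum1 = 206·256 + 15 = 52751 = 0xCE0F.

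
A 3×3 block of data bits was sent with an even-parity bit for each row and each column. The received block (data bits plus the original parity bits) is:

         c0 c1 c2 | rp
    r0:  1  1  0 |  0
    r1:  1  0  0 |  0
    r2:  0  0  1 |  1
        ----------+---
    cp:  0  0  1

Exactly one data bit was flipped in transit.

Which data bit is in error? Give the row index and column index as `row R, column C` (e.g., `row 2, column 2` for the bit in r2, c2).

row 1, column 1

Recompute each row's even parity and compare to rp:
  r0: data parity 0, sent rp 0 → ok
  r1: data parity 1, sent rp 0 → mismatch
  r2: data parity 1, sent rp 1 → ok
Recompute each column's even parity and compare to cp:
  c0: data parity 0, sent cp 0 → ok
  c1: data parity 1, sent cp 0 → mismatch
  c2: data parity 1, sent cp 1 → ok
Exactly one row (r1) and one column (c1) fail → the flipped bit is at their intersection.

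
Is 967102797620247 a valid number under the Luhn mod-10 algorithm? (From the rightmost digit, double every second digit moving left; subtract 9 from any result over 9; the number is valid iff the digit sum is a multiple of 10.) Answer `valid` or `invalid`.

valid

From the right, keep odd positions and double even positions (subtract 9 from any doubled value over 9):
  doubled (positions 2,4,...): 8 0 3 9 4 2 3 → sum 29
  kept (positions 1,3,...): 7 2 2 7 7 0 7 9 → sum 41
Total = 70.
70 mod 10 = 0, so the number is valid.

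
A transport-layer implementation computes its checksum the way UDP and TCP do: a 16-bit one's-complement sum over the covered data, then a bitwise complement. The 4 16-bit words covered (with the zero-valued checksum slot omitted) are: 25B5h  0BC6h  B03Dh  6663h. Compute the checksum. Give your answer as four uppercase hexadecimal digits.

B7E3

One's-complement addition (fold any carry out of bit 15 back into bit 0):
  0x25B5 + 0x0BC6 = 0x0317B
  0x317B + 0xB03D = 0x0E1B8
  0xE1B8 + 0x6663 = 0x1481B → wrap carry → 0x481C
One's-complement sum = 0x481C.
Checksum = ~0x481C & 0xFFFF = 0xB7E3.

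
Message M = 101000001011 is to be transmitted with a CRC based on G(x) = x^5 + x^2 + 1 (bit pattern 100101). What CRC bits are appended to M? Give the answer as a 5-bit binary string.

Append 5 zeros: 10100000101100000. Divide by 100101 (XOR where the leading bit is 1):
  pos 0: 101000 XOR 100101 = 001101
  pos 2: 110100 XOR 100101 = 010001
  pos 3: 100011 XOR 100101 = 000110
  pos 6: 110011 XOR 100101 = 010110
  pos 7: 101100 XOR 100101 = 001001
  pos 9: 100100 XOR 100101 = 000001
Remainder (last 5 bits) = 00100. This is the CRC / FCS.

00100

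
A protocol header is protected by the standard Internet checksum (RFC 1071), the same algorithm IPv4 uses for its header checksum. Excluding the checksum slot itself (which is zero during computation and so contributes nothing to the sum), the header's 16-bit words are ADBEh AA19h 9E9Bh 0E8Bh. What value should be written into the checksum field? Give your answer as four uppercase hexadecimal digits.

FB00

One's-complement addition (fold any carry out of bit 15 back into bit 0):
  0xADBE + 0xAA19 = 0x157D7 → wrap carry → 0x57D8
  0x57D8 + 0x9E9B = 0x0F673
  0xF673 + 0x0E8B = 0x104FE → wrap carry → 0x04FF
One's-complement sum = 0x04FF.
Checksum = ~0x04FF & 0xFFFF = 0xFB00.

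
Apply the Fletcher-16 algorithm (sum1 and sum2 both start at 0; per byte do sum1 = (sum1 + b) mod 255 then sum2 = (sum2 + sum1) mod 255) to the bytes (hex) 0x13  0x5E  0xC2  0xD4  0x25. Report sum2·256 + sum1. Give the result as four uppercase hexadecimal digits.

EF2E

Running sums (mod 255):
  after byte 0 (0x13): sum1=19, sum2=19
  after byte 1 (0x5E): sum1=113, sum2=132
  after byte 2 (0xC2): sum1=52, sum2=184
  after byte 3 (0xD4): sum1=9, sum2=193
  after byte 4 (0x25): sum1=46, sum2=239
Checksum = sum2·256 + sum1 = 239·256 + 46 = 61230 = 0xEF2E.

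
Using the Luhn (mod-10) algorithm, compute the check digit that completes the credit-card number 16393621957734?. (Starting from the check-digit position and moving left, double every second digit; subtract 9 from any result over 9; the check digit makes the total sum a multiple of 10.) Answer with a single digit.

Partial digits right→left: 4 3 7 7 5 9 1 2 6 3 9 3 6 1
Double every second digit counting from the check-digit position (so the 1st, 3rd, 5th, ... of the partial from the right).
  doubled (with −9 where >9): 8 5 1 2 3 9 3 → sum 31
  kept as-is: 3 7 9 2 3 3 1 → sum 28
Total = 31 + 28 = 59.
Check digit = (10 − (59 mod 10)) mod 10 = 1.

1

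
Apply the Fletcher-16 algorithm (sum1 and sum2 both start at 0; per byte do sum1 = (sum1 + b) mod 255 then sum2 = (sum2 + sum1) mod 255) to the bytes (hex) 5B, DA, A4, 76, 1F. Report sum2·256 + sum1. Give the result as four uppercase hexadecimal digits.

Running sums (mod 255):
  after byte 0 (5B): sum1=91, sum2=91
  after byte 1 (DA): sum1=54, sum2=145
  after byte 2 (A4): sum1=218, sum2=108
  after byte 3 (76): sum1=81, sum2=189
  after byte 4 (1F): sum1=112, sum2=46
Checksum = sum2·256 + sum1 = 46·256 + 112 = 11888 = 0x2E70.

2E70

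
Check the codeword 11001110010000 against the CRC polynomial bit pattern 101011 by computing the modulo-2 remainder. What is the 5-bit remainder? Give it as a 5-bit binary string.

00000

Modulo-2 division of 11001110010000 by 101011:
  pos 0: 110011 XOR 101011 = 011000
  pos 1: 110001 XOR 101011 = 011010
  pos 2: 110100 XOR 101011 = 011111
  pos 3: 111110 XOR 101011 = 010101
  pos 4: 101011 XOR 101011 = 000000
Remainder = 00000 (zero — the frame passes the CRC check).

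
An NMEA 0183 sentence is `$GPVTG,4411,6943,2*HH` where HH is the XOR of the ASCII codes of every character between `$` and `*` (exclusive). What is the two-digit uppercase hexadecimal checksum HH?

XOR the ASCII codes of the payload characters:
  'G' = 0x47 → acc = 0x47
  'P' = 0x50 → acc = 0x17
  'V' = 0x56 → acc = 0x41
  'T' = 0x54 → acc = 0x15
  'G' = 0x47 → acc = 0x52
  ',' = 0x2C → acc = 0x7E
  '4' = 0x34 → acc = 0x4A
  '4' = 0x34 → acc = 0x7E
  '1' = 0x31 → acc = 0x4F
  '1' = 0x31 → acc = 0x7E
  ',' = 0x2C → acc = 0x52
  '6' = 0x36 → acc = 0x64
  '9' = 0x39 → acc = 0x5D
  '4' = 0x34 → acc = 0x69
  '3' = 0x33 → acc = 0x5A
  ',' = 0x2C → acc = 0x76
  '2' = 0x32 → acc = 0x44
Checksum = 0x44.

44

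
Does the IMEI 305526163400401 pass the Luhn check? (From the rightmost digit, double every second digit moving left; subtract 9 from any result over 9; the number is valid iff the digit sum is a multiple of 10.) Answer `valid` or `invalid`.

invalid

From the right, keep odd positions and double even positions (subtract 9 from any doubled value over 9):
  doubled (positions 2,4,...): 0 0 8 3 3 1 0 → sum 15
  kept (positions 1,3,...): 1 4 0 3 1 2 5 3 → sum 19
Total = 34.
34 mod 10 = 4, so the number is invalid.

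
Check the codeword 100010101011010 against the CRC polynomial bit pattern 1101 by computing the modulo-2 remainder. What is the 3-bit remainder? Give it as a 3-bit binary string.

Modulo-2 division of 100010101011010 by 1101:
  pos 0: 1000 XOR 1101 = 0101
  pos 1: 1011 XOR 1101 = 0110
  pos 2: 1100 XOR 1101 = 0001
  pos 5: 1101 XOR 1101 = 0000
  pos 10: 1101 XOR 1101 = 0000
Remainder = 000 (zero — the frame passes the CRC check).

000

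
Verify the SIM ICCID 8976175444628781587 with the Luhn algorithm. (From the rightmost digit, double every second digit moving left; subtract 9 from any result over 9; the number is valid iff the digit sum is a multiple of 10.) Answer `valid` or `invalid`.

From the right, keep odd positions and double even positions (subtract 9 from any doubled value over 9):
  doubled (positions 2,4,...): 7 2 5 4 8 8 5 3 9 → sum 51
  kept (positions 1,3,...): 7 5 8 8 6 4 5 1 7 8 → sum 59
Total = 110.
110 mod 10 = 0, so the number is valid.

valid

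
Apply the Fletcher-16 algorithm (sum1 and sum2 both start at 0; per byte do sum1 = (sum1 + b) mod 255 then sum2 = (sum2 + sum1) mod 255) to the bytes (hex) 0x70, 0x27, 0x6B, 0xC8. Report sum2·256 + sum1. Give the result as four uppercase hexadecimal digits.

Running sums (mod 255):
  after byte 0 (0x70): sum1=112, sum2=112
  after byte 1 (0x27): sum1=151, sum2=8
  after byte 2 (0x6B): sum1=3, sum2=11
  after byte 3 (0xC8): sum1=203, sum2=214
Checksum = sum2·256 + sum1 = 214·256 + 203 = 54987 = 0xD6CB.

D6CB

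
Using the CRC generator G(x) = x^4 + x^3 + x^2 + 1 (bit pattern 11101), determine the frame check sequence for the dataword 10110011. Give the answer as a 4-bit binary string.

0001

Append 4 zeros: 101100110000. Divide by 11101 (XOR where the leading bit is 1):
  pos 0: 10110 XOR 11101 = 01011
  pos 1: 10110 XOR 11101 = 01011
  pos 2: 10111 XOR 11101 = 01010
  pos 3: 10101 XOR 11101 = 01000
  pos 4: 10000 XOR 11101 = 01101
  pos 5: 11010 XOR 11101 = 00111
  pos 7: 11100 XOR 11101 = 00001
Remainder (last 4 bits) = 0001. This is the CRC / FCS.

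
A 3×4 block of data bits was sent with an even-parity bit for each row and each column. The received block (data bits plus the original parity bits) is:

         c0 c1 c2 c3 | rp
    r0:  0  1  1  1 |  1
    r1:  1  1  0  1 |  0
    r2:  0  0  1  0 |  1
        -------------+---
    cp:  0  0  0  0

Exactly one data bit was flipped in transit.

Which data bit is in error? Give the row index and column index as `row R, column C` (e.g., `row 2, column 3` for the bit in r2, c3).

row 1, column 0

Recompute each row's even parity and compare to rp:
  r0: data parity 1, sent rp 1 → ok
  r1: data parity 1, sent rp 0 → mismatch
  r2: data parity 1, sent rp 1 → ok
Recompute each column's even parity and compare to cp:
  c0: data parity 1, sent cp 0 → mismatch
  c1: data parity 0, sent cp 0 → ok
  c2: data parity 0, sent cp 0 → ok
  c3: data parity 0, sent cp 0 → ok
Exactly one row (r1) and one column (c0) fail → the flipped bit is at their intersection.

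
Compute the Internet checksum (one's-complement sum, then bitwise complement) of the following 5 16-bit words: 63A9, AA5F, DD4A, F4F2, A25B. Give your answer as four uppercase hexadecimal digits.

One's-complement addition (fold any carry out of bit 15 back into bit 0):
  0x63A9 + 0xAA5F = 0x10E08 → wrap carry → 0x0E09
  0x0E09 + 0xDD4A = 0x0EB53
  0xEB53 + 0xF4F2 = 0x1E045 → wrap carry → 0xE046
  0xE046 + 0xA25B = 0x182A1 → wrap carry → 0x82A2
One's-complement sum = 0x82A2.
Checksum = ~0x82A2 & 0xFFFF = 0x7D5D.

7D5D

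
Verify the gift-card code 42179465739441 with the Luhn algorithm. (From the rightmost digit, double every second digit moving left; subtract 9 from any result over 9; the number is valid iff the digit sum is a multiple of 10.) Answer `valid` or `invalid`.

From the right, keep odd positions and double even positions (subtract 9 from any doubled value over 9):
  doubled (positions 2,4,...): 8 9 5 3 9 2 8 → sum 44
  kept (positions 1,3,...): 1 4 3 5 4 7 2 → sum 26
Total = 70.
70 mod 10 = 0, so the number is valid.

valid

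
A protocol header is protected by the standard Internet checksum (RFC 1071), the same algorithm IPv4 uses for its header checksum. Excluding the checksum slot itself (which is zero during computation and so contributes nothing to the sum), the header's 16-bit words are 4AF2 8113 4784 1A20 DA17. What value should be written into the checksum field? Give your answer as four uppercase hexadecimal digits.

F83D

One's-complement addition (fold any carry out of bit 15 back into bit 0):
  0x4AF2 + 0x8113 = 0x0CC05
  0xCC05 + 0x4784 = 0x11389 → wrap carry → 0x138A
  0x138A + 0x1A20 = 0x02DAA
  0x2DAA + 0xDA17 = 0x107C1 → wrap carry → 0x07C2
One's-complement sum = 0x07C2.
Checksum = ~0x07C2 & 0xFFFF = 0xF83D.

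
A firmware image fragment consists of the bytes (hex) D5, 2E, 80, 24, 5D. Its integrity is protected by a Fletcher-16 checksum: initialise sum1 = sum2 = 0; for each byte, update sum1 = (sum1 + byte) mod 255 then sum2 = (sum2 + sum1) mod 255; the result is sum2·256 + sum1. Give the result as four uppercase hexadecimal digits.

Running sums (mod 255):
  after byte 0 (D5): sum1=213, sum2=213
  after byte 1 (2E): sum1=4, sum2=217
  after byte 2 (80): sum1=132, sum2=94
  after byte 3 (24): sum1=168, sum2=7
  after byte 4 (5D): sum1=6, sum2=13
Checksum = sum2·256 + sum1 = 13·256 + 6 = 3334 = 0x0D06.

0D06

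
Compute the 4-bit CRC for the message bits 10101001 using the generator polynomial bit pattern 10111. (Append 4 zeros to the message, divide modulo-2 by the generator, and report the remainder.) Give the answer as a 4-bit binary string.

Append 4 zeros: 101010010000. Divide by 10111 (XOR where the leading bit is 1):
  pos 0: 10101 XOR 10111 = 00010
  pos 3: 10001 XOR 10111 = 00110
  pos 5: 11000 XOR 10111 = 01111
  pos 6: 11110 XOR 10111 = 01001
  pos 7: 10010 XOR 10111 = 00101
Remainder (last 4 bits) = 0101. This is the CRC / FCS.

0101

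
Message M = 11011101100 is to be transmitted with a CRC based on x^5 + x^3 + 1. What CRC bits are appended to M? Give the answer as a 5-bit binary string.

Append 5 zeros: 1101110110000000. Divide by 101001 (XOR where the leading bit is 1):
  pos 0: 110111 XOR 101001 = 011110
  pos 1: 111100 XOR 101001 = 010101
  pos 2: 101011 XOR 101001 = 000010
  pos 6: 101000 XOR 101001 = 000001
Remainder (last 5 bits) = 10000. This is the CRC / FCS.

10000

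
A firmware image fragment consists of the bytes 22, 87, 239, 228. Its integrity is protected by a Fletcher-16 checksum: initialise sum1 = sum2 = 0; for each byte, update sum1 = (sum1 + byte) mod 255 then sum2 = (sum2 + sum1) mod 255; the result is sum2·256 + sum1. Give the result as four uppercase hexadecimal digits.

Running sums (mod 255):
  after byte 0 (22): sum1=22, sum2=22
  after byte 1 (87): sum1=109, sum2=131
  after byte 2 (239): sum1=93, sum2=224
  after byte 3 (228): sum1=66, sum2=35
Checksum = sum2·256 + sum1 = 35·256 + 66 = 9026 = 0x2342.

2342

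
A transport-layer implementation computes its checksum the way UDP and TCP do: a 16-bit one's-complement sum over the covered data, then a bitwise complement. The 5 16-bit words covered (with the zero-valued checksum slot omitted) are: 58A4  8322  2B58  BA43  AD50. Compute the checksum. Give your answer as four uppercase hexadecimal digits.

One's-complement addition (fold any carry out of bit 15 back into bit 0):
  0x58A4 + 0x8322 = 0x0DBC6
  0xDBC6 + 0x2B58 = 0x1071E → wrap carry → 0x071F
  0x071F + 0xBA43 = 0x0C162
  0xC162 + 0xAD50 = 0x16EB2 → wrap carry → 0x6EB3
One's-complement sum = 0x6EB3.
Checksum = ~0x6EB3 & 0xFFFF = 0x914C.

914C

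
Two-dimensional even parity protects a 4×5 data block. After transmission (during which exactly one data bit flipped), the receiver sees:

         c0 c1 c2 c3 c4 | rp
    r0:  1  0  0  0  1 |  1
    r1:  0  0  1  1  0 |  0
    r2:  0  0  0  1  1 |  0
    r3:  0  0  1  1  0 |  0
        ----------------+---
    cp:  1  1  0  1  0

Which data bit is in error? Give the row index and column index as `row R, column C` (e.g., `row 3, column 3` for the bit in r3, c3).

Recompute each row's even parity and compare to rp:
  r0: data parity 0, sent rp 1 → mismatch
  r1: data parity 0, sent rp 0 → ok
  r2: data parity 0, sent rp 0 → ok
  r3: data parity 0, sent rp 0 → ok
Recompute each column's even parity and compare to cp:
  c0: data parity 1, sent cp 1 → ok
  c1: data parity 0, sent cp 1 → mismatch
  c2: data parity 0, sent cp 0 → ok
  c3: data parity 1, sent cp 1 → ok
  c4: data parity 0, sent cp 0 → ok
Exactly one row (r0) and one column (c1) fail → the flipped bit is at their intersection.

row 0, column 1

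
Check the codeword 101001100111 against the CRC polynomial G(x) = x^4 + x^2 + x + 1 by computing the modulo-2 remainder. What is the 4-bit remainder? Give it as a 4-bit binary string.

Modulo-2 division of 101001100111 by 10111:
  pos 0: 10100 XOR 10111 = 00011
  pos 3: 11110 XOR 10111 = 01001
  pos 4: 10010 XOR 10111 = 00101
  pos 6: 10111 XOR 10111 = 00000
Remainder = 0001 (nonzero — an error is detected).

0001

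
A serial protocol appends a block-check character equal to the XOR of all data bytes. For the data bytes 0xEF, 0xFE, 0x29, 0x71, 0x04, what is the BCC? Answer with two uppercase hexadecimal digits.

4D

XOR the bytes together:
  start with 0xEF
  0xEF ⊕ 0xFE = 0x11
  0x11 ⊕ 0x29 = 0x38
  0x38 ⊕ 0x71 = 0x49
  0x49 ⊕ 0x04 = 0x4D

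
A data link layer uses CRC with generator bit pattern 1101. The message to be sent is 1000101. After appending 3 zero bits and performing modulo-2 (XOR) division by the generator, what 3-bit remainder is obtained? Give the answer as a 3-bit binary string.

010

Append 3 zeros: 1000101000. Divide by 1101 (XOR where the leading bit is 1):
  pos 0: 1000 XOR 1101 = 0101
  pos 1: 1011 XOR 1101 = 0110
  pos 2: 1100 XOR 1101 = 0001
  pos 5: 1100 XOR 1101 = 0001
Remainder (last 3 bits) = 010. This is the CRC / FCS.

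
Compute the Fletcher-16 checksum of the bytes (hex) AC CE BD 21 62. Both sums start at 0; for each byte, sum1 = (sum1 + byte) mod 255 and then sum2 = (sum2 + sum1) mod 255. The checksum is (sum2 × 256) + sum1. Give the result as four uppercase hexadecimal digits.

Running sums (mod 255):
  after byte 0 (AC): sum1=172, sum2=172
  after byte 1 (CE): sum1=123, sum2=40
  after byte 2 (BD): sum1=57, sum2=97
  after byte 3 (21): sum1=90, sum2=187
  after byte 4 (62): sum1=188, sum2=120
Checksum = sum2·256 + sum1 = 120·256 + 188 = 30908 = 0x78BC.

78BC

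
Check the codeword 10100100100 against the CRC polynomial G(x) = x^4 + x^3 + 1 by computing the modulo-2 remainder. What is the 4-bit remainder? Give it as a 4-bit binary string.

Modulo-2 division of 10100100100 by 11001:
  pos 0: 10100 XOR 11001 = 01101
  pos 1: 11011 XOR 11001 = 00010
  pos 4: 10001 XOR 11001 = 01000
  pos 5: 10000 XOR 11001 = 01001
  pos 6: 10010 XOR 11001 = 01011
Remainder = 1011 (nonzero — an error is detected).

1011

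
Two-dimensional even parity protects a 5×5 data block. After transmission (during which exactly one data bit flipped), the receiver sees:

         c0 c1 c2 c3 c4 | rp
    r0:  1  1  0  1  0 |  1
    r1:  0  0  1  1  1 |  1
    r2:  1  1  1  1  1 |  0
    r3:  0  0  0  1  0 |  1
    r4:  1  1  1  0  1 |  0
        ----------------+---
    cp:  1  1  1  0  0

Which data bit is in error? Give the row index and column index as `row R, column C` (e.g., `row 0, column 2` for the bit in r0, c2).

Recompute each row's even parity and compare to rp:
  r0: data parity 1, sent rp 1 → ok
  r1: data parity 1, sent rp 1 → ok
  r2: data parity 1, sent rp 0 → mismatch
  r3: data parity 1, sent rp 1 → ok
  r4: data parity 0, sent rp 0 → ok
Recompute each column's even parity and compare to cp:
  c0: data parity 1, sent cp 1 → ok
  c1: data parity 1, sent cp 1 → ok
  c2: data parity 1, sent cp 1 → ok
  c3: data parity 0, sent cp 0 → ok
  c4: data parity 1, sent cp 0 → mismatch
Exactly one row (r2) and one column (c4) fail → the flipped bit is at their intersection.

row 2, column 4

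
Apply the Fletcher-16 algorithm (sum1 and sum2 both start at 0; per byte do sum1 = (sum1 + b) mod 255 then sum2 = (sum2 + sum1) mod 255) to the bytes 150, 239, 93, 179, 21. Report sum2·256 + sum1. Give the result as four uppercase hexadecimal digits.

45AC

Running sums (mod 255):
  after byte 0 (150): sum1=150, sum2=150
  after byte 1 (239): sum1=134, sum2=29
  after byte 2 (93): sum1=227, sum2=1
  after byte 3 (179): sum1=151, sum2=152
  after byte 4 (21): sum1=172, sum2=69
Checksum = sum2·256 + sum1 = 69·256 + 172 = 17836 = 0x45AC.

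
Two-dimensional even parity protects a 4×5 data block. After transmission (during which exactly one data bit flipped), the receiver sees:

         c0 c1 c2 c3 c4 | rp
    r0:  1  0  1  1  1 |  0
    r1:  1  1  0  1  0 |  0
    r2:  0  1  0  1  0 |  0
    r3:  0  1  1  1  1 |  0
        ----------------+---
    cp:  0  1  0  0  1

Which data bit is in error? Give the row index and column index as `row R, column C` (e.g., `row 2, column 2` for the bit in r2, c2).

Recompute each row's even parity and compare to rp:
  r0: data parity 0, sent rp 0 → ok
  r1: data parity 1, sent rp 0 → mismatch
  r2: data parity 0, sent rp 0 → ok
  r3: data parity 0, sent rp 0 → ok
Recompute each column's even parity and compare to cp:
  c0: data parity 0, sent cp 0 → ok
  c1: data parity 1, sent cp 1 → ok
  c2: data parity 0, sent cp 0 → ok
  c3: data parity 0, sent cp 0 → ok
  c4: data parity 0, sent cp 1 → mismatch
Exactly one row (r1) and one column (c4) fail → the flipped bit is at their intersection.

row 1, column 4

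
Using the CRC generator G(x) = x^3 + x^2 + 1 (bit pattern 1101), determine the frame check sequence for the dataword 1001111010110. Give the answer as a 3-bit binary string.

Append 3 zeros: 1001111010110000. Divide by 1101 (XOR where the leading bit is 1):
  pos 0: 1001 XOR 1101 = 0100
  pos 1: 1001 XOR 1101 = 0100
  pos 2: 1001 XOR 1101 = 0100
  pos 3: 1001 XOR 1101 = 0100
  pos 4: 1000 XOR 1101 = 0101
  pos 5: 1011 XOR 1101 = 0110
  pos 6: 1100 XOR 1101 = 0001
  pos 9: 1110 XOR 1101 = 0011
  pos 11: 1100 XOR 1101 = 0001
Remainder (last 3 bits) = 010. This is the CRC / FCS.

010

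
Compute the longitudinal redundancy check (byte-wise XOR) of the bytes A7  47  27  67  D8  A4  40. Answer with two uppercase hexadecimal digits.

XOR the bytes together:
  start with 0xA7
  0xA7 ⊕ 0x47 = 0xE0
  0xE0 ⊕ 0x27 = 0xC7
  0xC7 ⊕ 0x67 = 0xA0
  0xA0 ⊕ 0xD8 = 0x78
  0x78 ⊕ 0xA4 = 0xDC
  0xDC ⊕ 0x40 = 0x9C

9C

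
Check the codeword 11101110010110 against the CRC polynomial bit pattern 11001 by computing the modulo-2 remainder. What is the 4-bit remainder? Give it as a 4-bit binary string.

1011

Modulo-2 division of 11101110010110 by 11001:
  pos 0: 11101 XOR 11001 = 00100
  pos 2: 10011 XOR 11001 = 01010
  pos 3: 10100 XOR 11001 = 01101
  pos 4: 11010 XOR 11001 = 00011
  pos 7: 11101 XOR 11001 = 00100
  pos 9: 10010 XOR 11001 = 01011
Remainder = 1011 (nonzero — an error is detected).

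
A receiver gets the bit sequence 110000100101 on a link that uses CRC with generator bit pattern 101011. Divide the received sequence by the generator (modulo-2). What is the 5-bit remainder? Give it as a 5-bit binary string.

Modulo-2 division of 110000100101 by 101011:
  pos 0: 110000 XOR 101011 = 011011
  pos 1: 110111 XOR 101011 = 011100
  pos 2: 111000 XOR 101011 = 010011
  pos 3: 100110 XOR 101011 = 001101
  pos 5: 110110 XOR 101011 = 011101
  pos 6: 111011 XOR 101011 = 010000
Remainder = 10000 (nonzero — an error is detected).

10000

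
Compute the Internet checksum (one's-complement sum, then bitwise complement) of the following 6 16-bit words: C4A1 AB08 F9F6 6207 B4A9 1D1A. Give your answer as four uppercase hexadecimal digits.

One's-complement addition (fold any carry out of bit 15 back into bit 0):
  0xC4A1 + 0xAB08 = 0x16FA9 → wrap carry → 0x6FAA
  0x6FAA + 0xF9F6 = 0x169A0 → wrap carry → 0x69A1
  0x69A1 + 0x6207 = 0x0CBA8
  0xCBA8 + 0xB4A9 = 0x18051 → wrap carry → 0x8052
  0x8052 + 0x1D1A = 0x09D6C
One's-complement sum = 0x9D6C.
Checksum = ~0x9D6C & 0xFFFF = 0x6293.

6293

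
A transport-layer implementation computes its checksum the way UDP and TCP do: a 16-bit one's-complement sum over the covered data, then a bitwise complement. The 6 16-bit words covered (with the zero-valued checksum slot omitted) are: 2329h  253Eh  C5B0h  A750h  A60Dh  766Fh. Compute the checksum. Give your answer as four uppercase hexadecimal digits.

One's-complement addition (fold any carry out of bit 15 back into bit 0):
  0x2329 + 0x253E = 0x04867
  0x4867 + 0xC5B0 = 0x10E17 → wrap carry → 0x0E18
  0x0E18 + 0xA750 = 0x0B568
  0xB568 + 0xA60D = 0x15B75 → wrap carry → 0x5B76
  0x5B76 + 0x766F = 0x0D1E5
One's-complement sum = 0xD1E5.
Checksum = ~0xD1E5 & 0xFFFF = 0x2E1A.

2E1A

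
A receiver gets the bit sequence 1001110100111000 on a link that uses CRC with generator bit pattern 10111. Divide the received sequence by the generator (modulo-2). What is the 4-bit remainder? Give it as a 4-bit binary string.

0000

Modulo-2 division of 1001110100111000 by 10111:
  pos 0: 10011 XOR 10111 = 00100
  pos 2: 10010 XOR 10111 = 00101
  pos 4: 10110 XOR 10111 = 00001
  pos 8: 10111 XOR 10111 = 00000
Remainder = 0000 (zero — the frame passes the CRC check).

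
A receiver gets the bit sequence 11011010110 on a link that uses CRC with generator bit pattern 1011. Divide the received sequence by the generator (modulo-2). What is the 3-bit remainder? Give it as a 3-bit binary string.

Modulo-2 division of 11011010110 by 1011:
  pos 0: 1101 XOR 1011 = 0110
  pos 1: 1101 XOR 1011 = 0110
  pos 2: 1100 XOR 1011 = 0111
  pos 3: 1111 XOR 1011 = 0100
  pos 4: 1000 XOR 1011 = 0011
  pos 6: 1111 XOR 1011 = 0100
  pos 7: 1000 XOR 1011 = 0011
Remainder = 011 (nonzero — an error is detected).

011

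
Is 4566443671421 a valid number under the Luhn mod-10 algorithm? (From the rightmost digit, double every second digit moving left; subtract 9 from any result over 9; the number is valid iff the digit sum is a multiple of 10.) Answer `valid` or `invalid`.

valid

From the right, keep odd positions and double even positions (subtract 9 from any doubled value over 9):
  doubled (positions 2,4,...): 4 2 3 8 3 1 → sum 21
  kept (positions 1,3,...): 1 4 7 3 4 6 4 → sum 29
Total = 50.
50 mod 10 = 0, so the number is valid.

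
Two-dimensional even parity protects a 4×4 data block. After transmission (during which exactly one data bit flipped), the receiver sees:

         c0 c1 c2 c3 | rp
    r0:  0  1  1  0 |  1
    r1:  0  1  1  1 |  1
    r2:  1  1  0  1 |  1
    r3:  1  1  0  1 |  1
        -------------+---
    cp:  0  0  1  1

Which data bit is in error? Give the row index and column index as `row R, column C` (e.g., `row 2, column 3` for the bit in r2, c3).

row 0, column 2

Recompute each row's even parity and compare to rp:
  r0: data parity 0, sent rp 1 → mismatch
  r1: data parity 1, sent rp 1 → ok
  r2: data parity 1, sent rp 1 → ok
  r3: data parity 1, sent rp 1 → ok
Recompute each column's even parity and compare to cp:
  c0: data parity 0, sent cp 0 → ok
  c1: data parity 0, sent cp 0 → ok
  c2: data parity 0, sent cp 1 → mismatch
  c3: data parity 1, sent cp 1 → ok
Exactly one row (r0) and one column (c2) fail → the flipped bit is at their intersection.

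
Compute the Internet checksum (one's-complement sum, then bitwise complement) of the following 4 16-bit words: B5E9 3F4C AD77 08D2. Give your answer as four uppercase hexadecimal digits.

5480

One's-complement addition (fold any carry out of bit 15 back into bit 0):
  0xB5E9 + 0x3F4C = 0x0F535
  0xF535 + 0xAD77 = 0x1A2AC → wrap carry → 0xA2AD
  0xA2AD + 0x08D2 = 0x0AB7F
One's-complement sum = 0xAB7F.
Checksum = ~0xAB7F & 0xFFFF = 0x5480.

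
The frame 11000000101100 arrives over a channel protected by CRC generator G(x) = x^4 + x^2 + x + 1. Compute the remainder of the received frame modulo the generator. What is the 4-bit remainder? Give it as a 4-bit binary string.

Modulo-2 division of 11000000101100 by 10111:
  pos 0: 11000 XOR 10111 = 01111
  pos 1: 11110 XOR 10111 = 01001
  pos 2: 10010 XOR 10111 = 00101
  pos 4: 10101 XOR 10111 = 00010
  pos 7: 10011 XOR 10111 = 00100
  pos 9: 10000 XOR 10111 = 00111
Remainder = 0111 (nonzero — an error is detected).

0111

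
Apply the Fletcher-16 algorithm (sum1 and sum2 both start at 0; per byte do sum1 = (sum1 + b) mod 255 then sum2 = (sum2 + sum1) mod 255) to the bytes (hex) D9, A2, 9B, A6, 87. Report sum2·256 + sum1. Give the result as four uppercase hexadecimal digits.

7346

Running sums (mod 255):
  after byte 0 (D9): sum1=217, sum2=217
  after byte 1 (A2): sum1=124, sum2=86
  after byte 2 (9B): sum1=24, sum2=110
  after byte 3 (A6): sum1=190, sum2=45
  after byte 4 (87): sum1=70, sum2=115
Checksum = sum2·256 + sum1 = 115·256 + 70 = 29510 = 0x7346.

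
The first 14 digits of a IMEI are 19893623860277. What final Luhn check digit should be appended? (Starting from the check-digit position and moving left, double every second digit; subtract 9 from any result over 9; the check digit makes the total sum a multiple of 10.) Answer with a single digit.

Partial digits right→left: 7 7 2 0 6 8 3 2 6 3 9 8 9 1
Double every second digit counting from the check-digit position (so the 1st, 3rd, 5th, ... of the partial from the right).
  doubled (with −9 where >9): 5 4 3 6 3 9 9 → sum 39
  kept as-is: 7 0 8 2 3 8 1 → sum 29
Total = 39 + 29 = 68.
Check digit = (10 − (68 mod 10)) mod 10 = 2.

2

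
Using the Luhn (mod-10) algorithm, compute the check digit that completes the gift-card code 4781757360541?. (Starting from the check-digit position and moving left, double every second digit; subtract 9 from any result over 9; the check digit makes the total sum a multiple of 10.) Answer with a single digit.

Partial digits right→left: 1 4 5 0 6 3 7 5 7 1 8 7 4
Double every second digit counting from the check-digit position (so the 1st, 3rd, 5th, ... of the partial from the right).
  doubled (with −9 where >9): 2 1 3 5 5 7 8 → sum 31
  kept as-is: 4 0 3 5 1 7 → sum 20
Total = 31 + 20 = 51.
Check digit = (10 − (51 mod 10)) mod 10 = 9.

9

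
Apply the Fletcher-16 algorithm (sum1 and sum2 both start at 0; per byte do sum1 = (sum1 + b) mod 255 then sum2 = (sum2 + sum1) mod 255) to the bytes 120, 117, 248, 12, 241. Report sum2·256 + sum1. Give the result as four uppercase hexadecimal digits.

Running sums (mod 255):
  after byte 0 (120): sum1=120, sum2=120
  after byte 1 (117): sum1=237, sum2=102
  after byte 2 (248): sum1=230, sum2=77
  after byte 3 (12): sum1=242, sum2=64
  after byte 4 (241): sum1=228, sum2=37
Checksum = sum2·256 + sum1 = 37·256 + 228 = 9700 = 0x25E4.

25E4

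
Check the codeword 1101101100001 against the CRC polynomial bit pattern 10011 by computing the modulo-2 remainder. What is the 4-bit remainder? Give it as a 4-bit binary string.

Modulo-2 division of 1101101100001 by 10011:
  pos 0: 11011 XOR 10011 = 01000
  pos 1: 10000 XOR 10011 = 00011
  pos 4: 11110 XOR 10011 = 01101
  pos 5: 11010 XOR 10011 = 01001
  pos 6: 10010 XOR 10011 = 00001
Remainder = 0101 (nonzero — an error is detected).

0101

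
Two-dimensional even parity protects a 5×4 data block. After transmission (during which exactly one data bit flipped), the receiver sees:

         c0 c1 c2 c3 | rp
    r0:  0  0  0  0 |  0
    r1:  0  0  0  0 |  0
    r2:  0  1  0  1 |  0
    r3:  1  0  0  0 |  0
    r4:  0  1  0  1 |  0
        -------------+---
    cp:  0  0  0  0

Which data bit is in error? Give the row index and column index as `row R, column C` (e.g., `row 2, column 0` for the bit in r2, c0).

row 3, column 0

Recompute each row's even parity and compare to rp:
  r0: data parity 0, sent rp 0 → ok
  r1: data parity 0, sent rp 0 → ok
  r2: data parity 0, sent rp 0 → ok
  r3: data parity 1, sent rp 0 → mismatch
  r4: data parity 0, sent rp 0 → ok
Recompute each column's even parity and compare to cp:
  c0: data parity 1, sent cp 0 → mismatch
  c1: data parity 0, sent cp 0 → ok
  c2: data parity 0, sent cp 0 → ok
  c3: data parity 0, sent cp 0 → ok
Exactly one row (r3) and one column (c0) fail → the flipped bit is at their intersection.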